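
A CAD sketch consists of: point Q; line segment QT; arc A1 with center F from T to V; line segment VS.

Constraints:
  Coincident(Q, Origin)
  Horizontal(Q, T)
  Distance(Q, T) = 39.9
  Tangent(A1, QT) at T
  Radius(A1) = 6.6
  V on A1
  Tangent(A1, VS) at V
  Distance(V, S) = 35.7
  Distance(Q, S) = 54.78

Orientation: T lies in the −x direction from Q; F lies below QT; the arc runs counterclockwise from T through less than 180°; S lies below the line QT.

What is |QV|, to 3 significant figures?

47.0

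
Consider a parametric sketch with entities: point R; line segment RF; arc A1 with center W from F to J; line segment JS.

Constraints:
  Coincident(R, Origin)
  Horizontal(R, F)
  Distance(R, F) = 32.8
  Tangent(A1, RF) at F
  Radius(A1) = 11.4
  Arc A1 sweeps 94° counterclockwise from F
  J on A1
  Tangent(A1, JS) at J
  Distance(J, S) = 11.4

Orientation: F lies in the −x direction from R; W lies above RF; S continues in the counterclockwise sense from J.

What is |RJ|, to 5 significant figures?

24.655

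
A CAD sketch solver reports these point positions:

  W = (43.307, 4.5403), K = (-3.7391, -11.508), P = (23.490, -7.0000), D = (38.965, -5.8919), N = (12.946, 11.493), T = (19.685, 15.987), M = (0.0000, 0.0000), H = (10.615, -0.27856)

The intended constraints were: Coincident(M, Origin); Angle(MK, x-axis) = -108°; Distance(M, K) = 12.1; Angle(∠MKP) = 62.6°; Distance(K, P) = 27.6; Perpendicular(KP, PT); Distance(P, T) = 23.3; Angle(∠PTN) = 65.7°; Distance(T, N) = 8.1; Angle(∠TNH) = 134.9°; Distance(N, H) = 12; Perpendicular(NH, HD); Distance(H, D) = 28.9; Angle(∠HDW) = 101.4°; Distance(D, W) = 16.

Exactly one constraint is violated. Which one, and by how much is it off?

Distance(D, W) = 16 — off by 4.70.

M = (0.00, 0.00) ✓; MK at -108.0° ✓; |MK| = 12.10 ✓; ∠MKP = 62.60° ✓; |KP| = 27.60 ✓; ∠(KP, PT) = 90.00° ✓; |PT| = 23.30 ✓; ∠PTN = 65.70° ✓; |TN| = 8.100 ✓; ∠TNH = 134.9° ✓; |NH| = 12.00 ✓; ∠(NH, HD) = 90.00° ✓; |HD| = 28.90 ✓; ∠HDW = 101.4° ✓; |DW| = 11.30 ✗.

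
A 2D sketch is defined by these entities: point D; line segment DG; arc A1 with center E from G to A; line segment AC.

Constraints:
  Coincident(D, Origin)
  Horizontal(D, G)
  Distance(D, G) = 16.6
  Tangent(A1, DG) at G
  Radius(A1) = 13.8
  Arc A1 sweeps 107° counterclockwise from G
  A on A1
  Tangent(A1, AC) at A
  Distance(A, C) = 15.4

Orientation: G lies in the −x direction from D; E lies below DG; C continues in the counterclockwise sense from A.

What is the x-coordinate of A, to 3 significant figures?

-29.8

D is at the origin; D and G share the same y with |DG| = 16.6 and G on the −x side, so G = (-16.6, 0.00). Since A1 is tangent to DG there, EG ⟂ DG, so E = G + (0, -13.8) = (-16.6, -13.8). On A1, G sits at bearing 90° from E; a 107° counterclockwise sweep puts A at bearing 197°, so A = E + 13.8·(cos 197°, sin 197°) = (-29.8, -17.8). So A.x = -29.8.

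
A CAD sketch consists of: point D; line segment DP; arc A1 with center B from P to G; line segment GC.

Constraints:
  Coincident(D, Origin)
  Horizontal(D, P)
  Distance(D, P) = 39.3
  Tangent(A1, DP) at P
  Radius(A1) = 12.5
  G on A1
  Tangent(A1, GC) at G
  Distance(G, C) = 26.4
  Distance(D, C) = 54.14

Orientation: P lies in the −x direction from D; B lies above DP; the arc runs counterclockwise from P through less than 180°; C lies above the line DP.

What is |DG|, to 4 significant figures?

31.71

D is at the origin; D and P share the same y with |DP| = 39.3 and P on the −x side, so P = (-39.30, 0.000). Tangency of A1 to DP means the radius BP is perpendicular to DP, so B = P + (0, 12.5) = (-39.30, 12.50). Since BG ⟂ GC (tangency), |BC| = √(12.5² + 26.4²) = 29.21 regardless of where G sits on A1. So C lies on both circle(D, 54.14) and circle(B, 29.21); the above-DP intersection is C = (-34.91, 41.38). G is the foot of the tangent from C: G = (-27.33, 16.09).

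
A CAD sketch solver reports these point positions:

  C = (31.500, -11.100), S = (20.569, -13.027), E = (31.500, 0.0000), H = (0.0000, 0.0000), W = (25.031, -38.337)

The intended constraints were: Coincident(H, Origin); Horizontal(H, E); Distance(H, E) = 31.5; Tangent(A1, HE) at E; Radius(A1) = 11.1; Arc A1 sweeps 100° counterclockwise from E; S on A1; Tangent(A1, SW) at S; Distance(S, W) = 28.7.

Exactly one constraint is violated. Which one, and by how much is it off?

Distance(S, W) = 28.7 — off by 3.00.

H = (0.00, 0.00) ✓; H.y = 0.00, E.y = 0.00 ✓; |HE| = 31.50 ✓; ∠(CE, EH) = 90.00° ✓; |CE| = 11.10 ✓; bearing(C→S) − bearing(C→E) = 100.0° ✓; |CS| = 11.10 ✓; ∠(CS, SW) = 90.00° ✓; |SW| = 25.70 ✗.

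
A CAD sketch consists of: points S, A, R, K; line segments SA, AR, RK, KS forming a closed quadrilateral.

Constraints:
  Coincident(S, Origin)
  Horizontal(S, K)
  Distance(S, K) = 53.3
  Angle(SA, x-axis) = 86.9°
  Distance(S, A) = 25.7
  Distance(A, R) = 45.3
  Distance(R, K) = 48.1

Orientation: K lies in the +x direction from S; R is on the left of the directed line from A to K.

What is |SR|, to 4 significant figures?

62.46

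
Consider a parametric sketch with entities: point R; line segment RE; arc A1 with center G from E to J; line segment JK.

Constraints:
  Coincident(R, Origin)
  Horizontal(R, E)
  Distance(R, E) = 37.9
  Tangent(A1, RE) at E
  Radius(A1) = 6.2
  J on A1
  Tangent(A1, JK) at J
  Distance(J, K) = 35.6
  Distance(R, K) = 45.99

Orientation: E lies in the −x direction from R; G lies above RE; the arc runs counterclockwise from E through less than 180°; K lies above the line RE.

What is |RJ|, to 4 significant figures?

32.22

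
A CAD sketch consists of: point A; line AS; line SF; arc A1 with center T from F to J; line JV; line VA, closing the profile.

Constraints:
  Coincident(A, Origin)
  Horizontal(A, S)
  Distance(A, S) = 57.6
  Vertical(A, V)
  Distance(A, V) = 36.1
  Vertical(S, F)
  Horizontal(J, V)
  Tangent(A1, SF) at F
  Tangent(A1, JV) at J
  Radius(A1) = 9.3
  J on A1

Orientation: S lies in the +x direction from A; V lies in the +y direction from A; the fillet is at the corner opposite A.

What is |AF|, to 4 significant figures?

63.53

A is at the origin; A and S share the same y with |AS| = 57.6 and S on the +x side, so S = (57.60, 0.000). AV is vertical with |AV| = 36.1 and V on the +y side, so V = (0.000, 36.10). The virtual corner opposite A is at (57.60, 36.10). Since A1 is tangent to SF there, TF ⟂ SF and since A1 is tangent to JV there, TJ ⟂ JV, with radius 9.3, so the center T sits 9.3 in from both sides at T = (48.30, 26.80). That places the tangent points at F = (57.60, 26.80) on SF and J = (48.30, 36.10) on JV. Then |AF| = |F − A| = 63.53.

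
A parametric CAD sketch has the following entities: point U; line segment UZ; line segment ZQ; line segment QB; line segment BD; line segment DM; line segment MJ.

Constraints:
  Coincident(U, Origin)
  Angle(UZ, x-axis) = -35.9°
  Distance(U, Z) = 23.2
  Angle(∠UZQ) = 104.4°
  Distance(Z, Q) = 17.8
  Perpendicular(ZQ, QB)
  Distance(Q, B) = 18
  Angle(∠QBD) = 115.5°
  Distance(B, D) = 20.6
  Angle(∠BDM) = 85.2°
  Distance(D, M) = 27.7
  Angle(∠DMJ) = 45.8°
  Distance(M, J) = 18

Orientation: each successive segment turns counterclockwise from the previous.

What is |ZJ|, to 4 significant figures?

10.06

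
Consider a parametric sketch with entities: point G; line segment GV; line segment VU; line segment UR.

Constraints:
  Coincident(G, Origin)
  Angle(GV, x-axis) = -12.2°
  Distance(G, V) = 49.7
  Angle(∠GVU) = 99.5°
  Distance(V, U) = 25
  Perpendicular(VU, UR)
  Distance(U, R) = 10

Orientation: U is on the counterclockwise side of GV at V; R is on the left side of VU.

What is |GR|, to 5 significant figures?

51.233

G is at the origin; GV runs at -12.2° with length 49.7, so V = 49.7·(cos -12.2°, sin -12.2°) = (48.578, -10.503). ∠GVU = 99.5°, so VU runs at -12.2° + (180° − 99.5°) = 68.300° from the x-axis; with |VU| = 25.0, U = V + 25.0·(cos 68.300°, sin 68.300°) = (57.821, 12.725). VU ⟂ UR; with |UR| = 10.0 on the left of VU, R = U + 10.0·(-0.92913, 0.36975) = (48.530, 16.423). Then |GR| = |R − G| = 51.233.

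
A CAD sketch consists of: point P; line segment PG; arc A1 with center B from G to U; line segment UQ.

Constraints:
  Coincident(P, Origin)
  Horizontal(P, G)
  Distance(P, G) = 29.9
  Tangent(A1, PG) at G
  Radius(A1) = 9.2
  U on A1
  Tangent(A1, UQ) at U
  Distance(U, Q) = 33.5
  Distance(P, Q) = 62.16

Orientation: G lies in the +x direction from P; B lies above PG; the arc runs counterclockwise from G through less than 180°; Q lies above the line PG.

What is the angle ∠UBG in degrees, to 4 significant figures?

71.91°

Checks: |BU| = 9.200 ✓; ∠(BU, UQ) = 90.00° ✓; |UQ| = 33.50 ✓; |PQ| = 62.16 ✓.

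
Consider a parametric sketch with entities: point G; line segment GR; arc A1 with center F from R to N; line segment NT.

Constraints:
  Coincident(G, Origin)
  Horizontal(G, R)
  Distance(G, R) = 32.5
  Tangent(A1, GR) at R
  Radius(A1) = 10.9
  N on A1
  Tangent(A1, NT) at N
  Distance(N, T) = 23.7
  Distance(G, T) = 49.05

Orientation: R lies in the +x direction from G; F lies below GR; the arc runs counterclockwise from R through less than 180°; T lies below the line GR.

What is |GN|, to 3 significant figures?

27.3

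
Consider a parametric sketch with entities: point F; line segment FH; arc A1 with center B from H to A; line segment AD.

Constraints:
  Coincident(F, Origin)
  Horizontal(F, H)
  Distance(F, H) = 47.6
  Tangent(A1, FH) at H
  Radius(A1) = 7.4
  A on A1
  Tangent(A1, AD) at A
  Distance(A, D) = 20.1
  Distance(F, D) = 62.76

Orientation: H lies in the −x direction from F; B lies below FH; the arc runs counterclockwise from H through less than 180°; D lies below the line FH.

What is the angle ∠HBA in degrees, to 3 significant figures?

84.9°

F is at the origin; FH is horizontal with |FH| = 47.6 and H on the −x side, so H = (-47.6, 0.00). Since A1 is tangent to FH there, BH ⟂ FH, so B = H + (0, -7.4) = (-47.6, -7.40). Since BA ⟂ AD (tangency), |BD| = √(7.4² + 20.1²) = 21.4 regardless of where A sits on A1. So D lies on both circle(F, 62.76) and circle(B, 21.4); the below-FH intersection is D = (-56.8, -26.8). A is the foot of the tangent from D: A = (-55.0, -6.74).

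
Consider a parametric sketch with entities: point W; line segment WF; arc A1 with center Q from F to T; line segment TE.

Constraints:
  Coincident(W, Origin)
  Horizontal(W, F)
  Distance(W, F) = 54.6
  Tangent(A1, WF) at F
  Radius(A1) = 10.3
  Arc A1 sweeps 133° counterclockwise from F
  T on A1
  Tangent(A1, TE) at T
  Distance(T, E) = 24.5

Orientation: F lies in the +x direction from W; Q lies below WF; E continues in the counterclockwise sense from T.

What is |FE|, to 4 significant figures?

36.42

W is at the origin; WF is horizontal with |WF| = 54.6 and F on the +x side, so F = (54.60, 0.000). A1 meets WF tangentially, so QF is at right angles to WF, so Q = F + (0, -10.3) = (54.60, -10.30). On A1, F sits at bearing 90° from Q; a 133° counterclockwise sweep puts T at bearing 223°, so T = Q + 10.3·(cos 223°, sin 223°) = (47.07, -17.32). Tangency of A1 to TE means the radius QT is perpendicular to TE, so TE runs along (−sin 223°, cos 223°); with |TE| = 24.5, E = (63.78, -35.24). Then |FE| = |E − F| = 36.42.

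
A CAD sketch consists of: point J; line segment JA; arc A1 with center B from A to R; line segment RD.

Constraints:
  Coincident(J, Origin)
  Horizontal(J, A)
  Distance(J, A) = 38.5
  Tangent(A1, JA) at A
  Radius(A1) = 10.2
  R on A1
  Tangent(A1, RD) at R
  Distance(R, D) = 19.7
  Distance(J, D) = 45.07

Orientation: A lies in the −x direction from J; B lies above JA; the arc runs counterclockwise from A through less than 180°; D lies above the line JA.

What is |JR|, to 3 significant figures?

31.0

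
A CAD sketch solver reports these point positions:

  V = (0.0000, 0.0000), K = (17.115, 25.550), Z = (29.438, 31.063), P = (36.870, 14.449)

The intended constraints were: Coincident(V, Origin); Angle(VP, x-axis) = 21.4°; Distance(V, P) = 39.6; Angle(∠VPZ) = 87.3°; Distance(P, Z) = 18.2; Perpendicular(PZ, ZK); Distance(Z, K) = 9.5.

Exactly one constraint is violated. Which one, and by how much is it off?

Distance(Z, K) = 9.5 — off by 4.00.

V = (0.00, 0.00) ✓; VP at 21.40° ✓; |VP| = 39.60 ✓; ∠VPZ = 87.30° ✓; |PZ| = 18.20 ✓; ∠(PZ, ZK) = 90.00° ✓; |ZK| = 13.50 ✗.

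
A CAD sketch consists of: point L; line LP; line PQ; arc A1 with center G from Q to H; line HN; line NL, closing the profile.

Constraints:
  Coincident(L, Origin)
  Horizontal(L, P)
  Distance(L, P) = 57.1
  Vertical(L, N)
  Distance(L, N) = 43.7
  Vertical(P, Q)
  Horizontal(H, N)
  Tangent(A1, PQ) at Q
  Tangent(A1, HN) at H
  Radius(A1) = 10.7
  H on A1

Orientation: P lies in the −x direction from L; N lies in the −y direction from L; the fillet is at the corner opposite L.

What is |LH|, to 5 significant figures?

63.739

The virtual corner opposite L is at (-57.100, -43.700). The tangent condition forces GQ to be normal to PQ and A1 meets HN tangentially, so GH is at right angles to HN, with radius 10.7, so the center G sits 10.7 in from both sides at G = (-46.400, -33.000). That places the tangent points at Q = (-57.100, -33.000) on PQ and H = (-46.400, -43.700) on HN. Then |LH| = |H − L| = 63.739.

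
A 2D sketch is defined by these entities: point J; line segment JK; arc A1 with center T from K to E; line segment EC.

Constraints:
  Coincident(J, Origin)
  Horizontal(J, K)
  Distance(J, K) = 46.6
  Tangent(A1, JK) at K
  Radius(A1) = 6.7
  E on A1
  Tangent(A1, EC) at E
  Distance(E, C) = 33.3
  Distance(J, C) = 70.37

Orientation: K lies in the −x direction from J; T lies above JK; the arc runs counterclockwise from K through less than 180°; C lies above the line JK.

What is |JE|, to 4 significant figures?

42.25

Checks: J = (0.00, 0.00) ✓; |TE| = 6.700 ✓; ∠(TE, EC) = 90.00° ✓; |EC| = 33.30 ✓; |JC| = 70.37 ✓.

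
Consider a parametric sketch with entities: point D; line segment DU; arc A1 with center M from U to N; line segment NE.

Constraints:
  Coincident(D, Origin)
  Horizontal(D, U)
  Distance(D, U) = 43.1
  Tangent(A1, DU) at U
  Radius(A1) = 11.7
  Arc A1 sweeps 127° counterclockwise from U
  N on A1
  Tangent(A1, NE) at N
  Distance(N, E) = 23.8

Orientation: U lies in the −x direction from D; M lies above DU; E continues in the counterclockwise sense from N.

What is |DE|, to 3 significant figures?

61.1

D is at the origin; D and U share the same y with |DU| = 43.1 and U on the −x side, so U = (-43.1, 0.00). Since A1 is tangent to DU there, MU ⟂ DU, so M = U + (0, 11.7) = (-43.1, 11.7). On A1, U sits at bearing -90° from M; a 127° counterclockwise sweep puts N at bearing 37°, so N = M + 11.7·(cos 37°, sin 37°) = (-33.8, 18.7). Tangency of A1 to NE means the radius MN is perpendicular to NE, so NE runs along (−sin 37°, cos 37°); with |NE| = 23.8, E = (-48.1, 37.7). Then |DE| = |E − D| = 61.1.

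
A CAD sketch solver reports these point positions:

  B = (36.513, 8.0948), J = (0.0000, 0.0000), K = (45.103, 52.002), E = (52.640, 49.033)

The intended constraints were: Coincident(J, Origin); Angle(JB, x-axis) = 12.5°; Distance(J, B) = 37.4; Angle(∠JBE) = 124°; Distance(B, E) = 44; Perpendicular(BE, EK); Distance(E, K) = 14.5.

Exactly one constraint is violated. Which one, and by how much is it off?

Distance(E, K) = 14.5 — off by 6.40.

J = (0.00, 0.00) ✓; JB at 12.50° ✓; |JB| = 37.40 ✓; ∠JBE = 124.0° ✓; |BE| = 44.00 ✓; ∠(BE, EK) = 90.00° ✓; |EK| = 8.101 ✗.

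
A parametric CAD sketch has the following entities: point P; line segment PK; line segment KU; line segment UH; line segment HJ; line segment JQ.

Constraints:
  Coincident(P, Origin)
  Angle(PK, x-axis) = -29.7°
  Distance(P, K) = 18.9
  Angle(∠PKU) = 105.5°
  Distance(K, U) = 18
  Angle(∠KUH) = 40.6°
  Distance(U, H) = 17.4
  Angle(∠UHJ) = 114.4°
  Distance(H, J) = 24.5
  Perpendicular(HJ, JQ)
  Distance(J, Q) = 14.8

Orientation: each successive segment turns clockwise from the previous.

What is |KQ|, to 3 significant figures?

16.7

∠UHJ = 114.4° gives HJ at 50.8° from the x-axis; with |HJ| = 24.5, J = (19.7, 7.76). HJ is perpendicular to JQ, so JQ runs at -39.2°; with |JQ| = 14.8, Q = (31.2, -1.60). Then |KQ| = |Q − K| = 16.7.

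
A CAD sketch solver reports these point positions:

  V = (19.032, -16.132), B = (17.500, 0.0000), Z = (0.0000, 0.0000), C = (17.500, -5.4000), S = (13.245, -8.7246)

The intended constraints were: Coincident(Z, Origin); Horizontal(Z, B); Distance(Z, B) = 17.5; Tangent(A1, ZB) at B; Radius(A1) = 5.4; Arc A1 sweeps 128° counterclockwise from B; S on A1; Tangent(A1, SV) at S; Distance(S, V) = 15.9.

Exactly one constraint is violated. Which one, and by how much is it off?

Distance(S, V) = 15.9 — off by 6.50.

Z = (0.00, 0.00) ✓; Z.y = 0.00, B.y = 0.00 ✓; |ZB| = 17.50 ✓; ∠(CB, BZ) = 90.00° ✓; |CB| = 5.400 ✓; bearing(C→S) − bearing(C→B) = 128.0° ✓; |CS| = 5.400 ✓; ∠(CS, SV) = 90.00° ✓; |SV| = 9.400 ✗.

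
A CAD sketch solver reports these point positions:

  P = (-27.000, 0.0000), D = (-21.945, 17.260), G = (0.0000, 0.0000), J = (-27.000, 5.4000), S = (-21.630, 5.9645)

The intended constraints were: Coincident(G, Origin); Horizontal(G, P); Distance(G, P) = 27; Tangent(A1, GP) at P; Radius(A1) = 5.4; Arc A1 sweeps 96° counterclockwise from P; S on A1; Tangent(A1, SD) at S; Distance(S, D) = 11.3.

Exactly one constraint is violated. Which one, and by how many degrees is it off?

Tangent(A1, SD) at S — off by 4.40°.

G = (0.00, 0.00) ✓; G.y = 0.00, P.y = 0.00 ✓; |GP| = 27.00 ✓; ∠(JP, PG) = 90.00° ✓; |JP| = 5.400 ✓; bearing(J→S) − bearing(J→P) = 96.00° ✓; |JS| = 5.400 ✓; ∠(JS, SD) = 94.40° ✗; |SD| = 11.30 ✓.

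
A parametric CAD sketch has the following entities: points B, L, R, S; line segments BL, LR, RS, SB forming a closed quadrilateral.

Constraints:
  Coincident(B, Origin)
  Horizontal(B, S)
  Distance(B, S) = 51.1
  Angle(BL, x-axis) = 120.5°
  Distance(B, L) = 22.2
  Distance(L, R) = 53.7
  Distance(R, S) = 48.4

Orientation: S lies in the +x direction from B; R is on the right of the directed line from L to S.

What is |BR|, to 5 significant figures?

31.609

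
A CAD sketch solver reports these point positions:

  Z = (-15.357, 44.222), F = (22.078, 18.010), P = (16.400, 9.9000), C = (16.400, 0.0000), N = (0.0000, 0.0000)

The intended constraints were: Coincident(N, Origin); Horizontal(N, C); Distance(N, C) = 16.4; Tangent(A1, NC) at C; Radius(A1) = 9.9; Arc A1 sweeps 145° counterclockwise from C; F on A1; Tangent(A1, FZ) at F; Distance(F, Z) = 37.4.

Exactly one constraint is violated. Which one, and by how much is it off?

Distance(F, Z) = 37.4 — off by 8.30.

N = (0.00, 0.00) ✓; N.y = 0.00, C.y = 0.00 ✓; |NC| = 16.40 ✓; ∠(PC, CN) = 90.00° ✓; |PC| = 9.900 ✓; bearing(P→F) − bearing(P→C) = 145.0° ✓; |PF| = 9.900 ✓; ∠(PF, FZ) = 90.00° ✓; |FZ| = 45.70 ✗.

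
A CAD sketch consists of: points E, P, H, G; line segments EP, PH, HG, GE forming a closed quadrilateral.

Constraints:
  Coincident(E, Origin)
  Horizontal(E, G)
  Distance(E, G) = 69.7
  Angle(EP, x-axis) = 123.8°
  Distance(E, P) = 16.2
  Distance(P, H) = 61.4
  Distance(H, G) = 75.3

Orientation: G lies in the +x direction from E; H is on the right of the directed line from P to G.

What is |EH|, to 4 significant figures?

46.08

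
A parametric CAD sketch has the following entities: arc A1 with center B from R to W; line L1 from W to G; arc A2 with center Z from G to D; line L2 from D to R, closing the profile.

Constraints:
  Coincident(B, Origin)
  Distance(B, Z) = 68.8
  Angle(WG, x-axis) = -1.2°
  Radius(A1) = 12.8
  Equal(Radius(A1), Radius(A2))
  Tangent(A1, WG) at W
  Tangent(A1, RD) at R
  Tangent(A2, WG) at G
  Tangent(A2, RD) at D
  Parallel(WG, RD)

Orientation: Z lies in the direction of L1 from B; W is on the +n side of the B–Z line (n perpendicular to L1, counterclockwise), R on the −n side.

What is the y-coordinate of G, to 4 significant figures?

11.36

Tangency of A1 to both parallel lines with radius 12.8 puts W and R at B ± 12.8·n: W = (0.2681, 12.80), R = (-0.2681, -12.80). Equal radii place G and D the same way about Z: G = Z + 12.8·n = (69.05, 11.36), D = Z − 12.8·n = (68.52, -14.24). So G.y = 11.36.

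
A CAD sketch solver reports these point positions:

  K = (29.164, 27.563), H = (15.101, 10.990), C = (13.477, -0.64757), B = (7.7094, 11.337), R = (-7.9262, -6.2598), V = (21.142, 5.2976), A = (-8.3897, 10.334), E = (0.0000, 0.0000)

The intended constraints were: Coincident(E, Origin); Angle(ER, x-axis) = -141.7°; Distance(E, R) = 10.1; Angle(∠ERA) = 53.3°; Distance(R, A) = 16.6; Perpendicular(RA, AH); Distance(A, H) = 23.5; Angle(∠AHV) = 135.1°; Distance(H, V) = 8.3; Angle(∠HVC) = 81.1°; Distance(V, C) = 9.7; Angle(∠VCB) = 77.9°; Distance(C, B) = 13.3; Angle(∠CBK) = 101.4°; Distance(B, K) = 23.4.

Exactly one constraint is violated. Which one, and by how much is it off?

Distance(B, K) = 23.4 — off by 3.50.

E = (0.00, 0.00) ✓; ER at -141.7° ✓; |ER| = 10.10 ✓; ∠ERA = 53.30° ✓; |RA| = 16.60 ✓; ∠(RA, AH) = 90.00° ✓; |AH| = 23.50 ✓; ∠AHV = 135.1° ✓; |HV| = 8.300 ✓; ∠HVC = 81.10° ✓; |VC| = 9.700 ✓; ∠VCB = 77.90° ✓; |CB| = 13.30 ✓; ∠CBK = 101.4° ✓; |BK| = 26.90 ✗.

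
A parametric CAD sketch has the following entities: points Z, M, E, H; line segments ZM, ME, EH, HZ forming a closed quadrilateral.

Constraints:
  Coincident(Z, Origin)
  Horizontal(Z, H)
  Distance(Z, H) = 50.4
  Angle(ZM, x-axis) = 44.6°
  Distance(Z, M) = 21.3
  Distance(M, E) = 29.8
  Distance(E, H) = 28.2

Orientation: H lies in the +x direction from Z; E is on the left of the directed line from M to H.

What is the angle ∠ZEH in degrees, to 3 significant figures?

73.9°

Z is at the origin; ZH is horizontal with |ZH| = 50.4 and H in +x, so H = (50.4, 0). ZM runs at 44.6° with |ZM| = 21.3, so M = (15.2, 15.0). E is determined by |ME| = 29.8 and |EH| = 28.2 together: it lies at the intersection of circle(M, 29.8) and circle(H, 28.2). With |MH| = 38.3, the foot of the radical line on MH is 20.4 from M and the perpendicular offset is √(29.8² − 20.4²) = 21.8. Taking the left-of-MH solution: E = (42.4, 27.0).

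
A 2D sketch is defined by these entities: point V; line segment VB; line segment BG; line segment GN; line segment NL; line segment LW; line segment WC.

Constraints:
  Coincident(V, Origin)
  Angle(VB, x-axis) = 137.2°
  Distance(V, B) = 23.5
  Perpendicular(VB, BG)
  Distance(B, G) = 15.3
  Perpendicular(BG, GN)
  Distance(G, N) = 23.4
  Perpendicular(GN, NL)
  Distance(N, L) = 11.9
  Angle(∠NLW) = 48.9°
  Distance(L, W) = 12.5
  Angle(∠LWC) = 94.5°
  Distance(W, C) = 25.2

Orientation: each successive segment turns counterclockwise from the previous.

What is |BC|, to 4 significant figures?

43.08

V is at the origin; VB runs at 137.2° with length 23.5, so B = (-17.24, 15.97). The perpendicularity gives BG at right angles to VB, so BG runs at -132.8°; with |BG| = 15.3, G = (-27.64, 4.741). The perpendicularity gives GN at right angles to BG, so GN runs at -42.80°; with |GN| = 23.4, N = (-10.47, -11.16). GN ⟂ NL, so NL runs at 47.20°; with |NL| = 11.9, L = (-2.383, -2.427). ∠NLW = 48.9° gives LW at 178.3° from the x-axis; with |LW| = 12.5, W = (-14.88, -2.056). ∠LWC = 94.5° gives WC at -96.20° from the x-axis; with |WC| = 25.2, C = (-17.60, -27.11). Then |BC| = |C − B| = 43.08.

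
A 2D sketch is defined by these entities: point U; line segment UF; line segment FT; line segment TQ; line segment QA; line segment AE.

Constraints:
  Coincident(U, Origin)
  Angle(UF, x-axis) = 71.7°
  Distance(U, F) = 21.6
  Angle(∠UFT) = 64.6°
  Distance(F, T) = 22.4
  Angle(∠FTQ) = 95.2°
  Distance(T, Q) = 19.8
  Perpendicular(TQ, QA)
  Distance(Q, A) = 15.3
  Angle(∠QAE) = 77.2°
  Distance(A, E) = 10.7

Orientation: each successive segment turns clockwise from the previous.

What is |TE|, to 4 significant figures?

15.97

U is at the origin; UF runs at 71.7° with length 21.6, so F = (6.782, 20.51). ∠UFT = 64.6° gives FT at -43.70° from the x-axis; with |FT| = 22.4, T = (22.98, 5.032). ∠FTQ = 95.2° gives TQ at -128.5° from the x-axis; with |TQ| = 19.8, Q = (10.65, -10.46). The perpendicularity gives QA at right angles to TQ, so QA runs at 141.5°; with |QA| = 15.3, A = (-1.323, -0.9393). ∠QAE = 77.2° gives AE at 38.70° from the x-axis; with |AE| = 10.7, E = (7.028, 5.751). Then |TE| = |E − T| = 15.97.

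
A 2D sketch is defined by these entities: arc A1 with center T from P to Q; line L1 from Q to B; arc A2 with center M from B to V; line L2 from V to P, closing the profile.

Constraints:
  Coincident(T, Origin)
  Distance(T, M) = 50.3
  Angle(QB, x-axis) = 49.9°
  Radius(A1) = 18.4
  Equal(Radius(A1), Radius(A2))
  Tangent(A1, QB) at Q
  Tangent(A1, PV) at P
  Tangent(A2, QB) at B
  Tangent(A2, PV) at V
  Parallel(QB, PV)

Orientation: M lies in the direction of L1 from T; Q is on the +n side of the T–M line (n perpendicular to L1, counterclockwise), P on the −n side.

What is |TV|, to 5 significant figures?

53.560

The slot axis is L1's direction at 49.9°, so u = (cos 49.9°, sin 49.9°) = (0.64412, 0.76492) and n = (−sin 49.9°, cos 49.9°) = (-0.76492, 0.64412). T is at the origin and M lies 50.3 along u from T, so M = 50.3·u = (32.399, 38.476). Tangency of A1 to both parallel lines with radius 18.4 puts Q and P at T ± 18.4·n: Q = (-14.075, 11.852), P = (14.075, -11.852). Equal radii place B and V the same way about M: B = M + 18.4·n = (18.325, 50.327), V = M − 18.4·n = (46.474, 26.624). Then |TV| = |V − T| = 53.560.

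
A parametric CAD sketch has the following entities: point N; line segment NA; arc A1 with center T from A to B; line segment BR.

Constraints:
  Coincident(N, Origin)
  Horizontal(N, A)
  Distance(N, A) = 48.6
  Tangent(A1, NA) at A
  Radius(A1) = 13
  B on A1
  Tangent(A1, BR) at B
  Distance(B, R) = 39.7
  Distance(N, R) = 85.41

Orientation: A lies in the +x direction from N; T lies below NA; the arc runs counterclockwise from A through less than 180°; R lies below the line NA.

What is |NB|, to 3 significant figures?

46.1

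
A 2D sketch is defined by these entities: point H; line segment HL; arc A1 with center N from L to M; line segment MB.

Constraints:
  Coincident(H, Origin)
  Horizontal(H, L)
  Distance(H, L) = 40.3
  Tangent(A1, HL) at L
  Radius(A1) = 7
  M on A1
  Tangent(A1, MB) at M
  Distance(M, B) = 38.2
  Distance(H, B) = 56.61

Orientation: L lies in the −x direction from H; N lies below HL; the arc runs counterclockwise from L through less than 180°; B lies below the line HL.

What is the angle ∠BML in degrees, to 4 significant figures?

125.1°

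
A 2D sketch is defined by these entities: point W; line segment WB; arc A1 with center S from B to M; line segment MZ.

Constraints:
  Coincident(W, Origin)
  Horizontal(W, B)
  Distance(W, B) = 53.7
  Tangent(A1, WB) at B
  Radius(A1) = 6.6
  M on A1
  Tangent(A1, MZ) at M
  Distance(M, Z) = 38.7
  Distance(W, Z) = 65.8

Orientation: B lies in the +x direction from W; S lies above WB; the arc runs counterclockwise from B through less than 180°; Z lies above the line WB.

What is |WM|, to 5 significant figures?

60.585

W is at the origin; WB is horizontal with |WB| = 53.7 and B on the +x side, so B = (53.700, 0.0000). Since A1 is tangent to WB there, SB ⟂ WB, so S = B + (0, 6.6) = (53.700, 6.6000). Since SM ⟂ MZ (tangency), |SZ| = √(6.6² + 38.7²) = 39.259 regardless of where M sits on A1. So Z lies on both circle(W, 65.8) and circle(S, 39.259); the above-WB intersection is Z = (47.640, 45.388). M is the foot of the tangent from Z: M = (59.957, 8.7006).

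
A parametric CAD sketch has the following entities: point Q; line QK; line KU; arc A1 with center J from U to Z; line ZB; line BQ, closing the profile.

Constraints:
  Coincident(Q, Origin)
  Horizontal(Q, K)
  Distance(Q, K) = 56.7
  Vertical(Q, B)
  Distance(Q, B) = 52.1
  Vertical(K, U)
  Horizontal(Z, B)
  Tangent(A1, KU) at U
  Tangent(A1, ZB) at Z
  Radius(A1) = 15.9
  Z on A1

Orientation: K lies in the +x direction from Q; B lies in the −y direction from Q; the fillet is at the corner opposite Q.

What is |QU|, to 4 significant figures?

67.27

The virtual corner opposite Q is at (56.70, -52.10). Since A1 is tangent to KU there, JU ⟂ KU and tangency of A1 to ZB means the radius JZ is perpendicular to ZB, with radius 15.9, so the center J sits 15.9 in from both sides at J = (40.80, -36.20). That places the tangent points at U = (56.70, -36.20) on KU and Z = (40.80, -52.10) on ZB. Then |QU| = |U − Q| = 67.27.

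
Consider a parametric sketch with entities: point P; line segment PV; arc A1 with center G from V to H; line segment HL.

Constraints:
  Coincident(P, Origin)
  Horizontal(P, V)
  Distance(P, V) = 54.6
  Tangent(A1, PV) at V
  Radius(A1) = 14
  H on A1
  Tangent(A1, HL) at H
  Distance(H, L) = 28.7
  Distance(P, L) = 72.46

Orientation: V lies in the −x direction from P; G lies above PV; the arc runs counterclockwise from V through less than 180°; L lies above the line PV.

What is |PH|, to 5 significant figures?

47.110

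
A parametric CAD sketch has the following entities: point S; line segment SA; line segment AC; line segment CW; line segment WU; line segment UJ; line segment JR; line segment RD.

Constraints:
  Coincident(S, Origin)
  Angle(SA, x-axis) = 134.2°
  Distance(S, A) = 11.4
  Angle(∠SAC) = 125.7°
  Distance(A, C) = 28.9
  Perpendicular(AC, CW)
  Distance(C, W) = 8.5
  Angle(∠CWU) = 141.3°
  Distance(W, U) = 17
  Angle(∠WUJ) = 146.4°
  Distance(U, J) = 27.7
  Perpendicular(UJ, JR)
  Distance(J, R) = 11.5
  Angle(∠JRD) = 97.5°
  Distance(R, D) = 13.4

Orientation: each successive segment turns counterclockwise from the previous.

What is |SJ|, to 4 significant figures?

20.98

S is at the origin; SA runs at 134.2° with length 11.4, so A = (-7.948, 8.173). ∠SAC = 125.7° gives AC at -171.5° from the x-axis; with |AC| = 28.9, C = (-36.53, 3.901). The perpendicularity gives CW at right angles to AC, so CW runs at -81.50°; with |CW| = 8.5, W = (-35.27, -4.506). ∠CWU = 141.3° gives WU at -42.80° from the x-axis; with |WU| = 17.0, U = (-22.80, -16.06). ∠WUJ = 146.4° gives UJ at -9.200° from the x-axis; with |UJ| = 27.7, J = (4.543, -20.48). Then |SJ| = |J − S| = 20.98.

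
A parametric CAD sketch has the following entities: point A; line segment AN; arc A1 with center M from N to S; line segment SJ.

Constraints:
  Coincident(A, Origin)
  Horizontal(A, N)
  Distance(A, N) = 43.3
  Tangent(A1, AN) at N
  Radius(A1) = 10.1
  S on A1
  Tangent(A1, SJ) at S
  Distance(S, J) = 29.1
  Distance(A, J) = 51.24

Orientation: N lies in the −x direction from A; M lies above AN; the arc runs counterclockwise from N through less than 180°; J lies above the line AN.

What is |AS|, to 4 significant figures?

34.69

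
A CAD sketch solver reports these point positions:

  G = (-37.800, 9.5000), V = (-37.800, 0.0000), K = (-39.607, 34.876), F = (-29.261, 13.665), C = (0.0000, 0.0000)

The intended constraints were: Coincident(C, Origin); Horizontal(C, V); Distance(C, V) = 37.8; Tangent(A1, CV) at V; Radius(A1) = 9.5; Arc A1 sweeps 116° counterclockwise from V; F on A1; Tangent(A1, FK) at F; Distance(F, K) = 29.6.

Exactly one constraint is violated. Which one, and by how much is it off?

Distance(F, K) = 29.6 — off by 6.00.

C = (0.00, 0.00) ✓; C.y = 0.00, V.y = 0.00 ✓; |CV| = 37.80 ✓; ∠(GV, VC) = 90.00° ✓; |GV| = 9.500 ✓; bearing(G→F) − bearing(G→V) = 116.0° ✓; |GF| = 9.501 ✓; ∠(GF, FK) = 90.00° ✓; |FK| = 23.60 ✗.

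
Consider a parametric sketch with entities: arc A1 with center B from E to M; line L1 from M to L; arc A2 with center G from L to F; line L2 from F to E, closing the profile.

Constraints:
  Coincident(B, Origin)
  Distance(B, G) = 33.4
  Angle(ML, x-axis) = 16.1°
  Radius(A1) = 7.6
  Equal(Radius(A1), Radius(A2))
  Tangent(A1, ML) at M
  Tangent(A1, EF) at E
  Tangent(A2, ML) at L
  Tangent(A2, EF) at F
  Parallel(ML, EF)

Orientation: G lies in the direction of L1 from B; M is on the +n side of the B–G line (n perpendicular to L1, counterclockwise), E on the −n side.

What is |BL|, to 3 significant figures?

34.3

The slot axis is L1's direction at 16.1°, so u = (cos 16.1°, sin 16.1°) = (0.961, 0.277) and n = (−sin 16.1°, cos 16.1°) = (-0.277, 0.961). B is at the origin and G lies 33.4 along u from B, so G = 33.4·u = (32.1, 9.26). Tangency of A1 to both parallel lines with radius 7.6 puts M and E at B ± 7.6·n: M = (-2.11, 7.30), E = (2.11, -7.30). Equal radii place L and F the same way about G: L = G + 7.6·n = (30.0, 16.6), F = G − 7.6·n = (34.2, 1.96). Then |BL| = |L − B| = 34.3.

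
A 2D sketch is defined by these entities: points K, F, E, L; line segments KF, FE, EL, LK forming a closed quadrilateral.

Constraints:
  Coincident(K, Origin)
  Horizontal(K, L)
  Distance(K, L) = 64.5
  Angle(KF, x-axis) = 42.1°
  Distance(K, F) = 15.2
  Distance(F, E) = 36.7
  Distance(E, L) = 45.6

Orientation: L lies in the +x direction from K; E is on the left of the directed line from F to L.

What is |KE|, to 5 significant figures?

51.881

K is at the origin; KL is horizontal with |KL| = 64.5 and L in +x, so L = (64.5, 0). KF runs at 42.1° with |KF| = 15.2, so F = (11.278, 10.190). E is determined by |FE| = 36.7 and |EL| = 45.6 together: it lies at the intersection of circle(F, 36.7) and circle(L, 45.6). With |FL| = 54.189, the foot of the radical line on FL is 20.336 from F and the perpendicular offset is √(36.7² − 20.336²) = 30.551. Taking the left-of-FL solution: E = (36.996, 36.372).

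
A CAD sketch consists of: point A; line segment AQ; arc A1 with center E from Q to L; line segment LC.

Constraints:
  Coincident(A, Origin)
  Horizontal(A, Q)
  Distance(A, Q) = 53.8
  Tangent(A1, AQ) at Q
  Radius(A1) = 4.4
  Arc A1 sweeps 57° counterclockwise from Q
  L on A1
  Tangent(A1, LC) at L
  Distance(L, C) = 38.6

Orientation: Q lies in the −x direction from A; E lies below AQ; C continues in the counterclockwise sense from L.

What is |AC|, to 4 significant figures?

85.71

On A1, Q sits at bearing 90° from E; a 57° counterclockwise sweep puts L at bearing 147°, so L = E + 4.4·(cos 147°, sin 147°) = (-57.49, -2.004). Tangency of A1 to LC means the radius EL is perpendicular to LC, so LC runs along (−sin 147°, cos 147°); with |LC| = 38.6, C = (-78.51, -34.38). Then |AC| = |C − A| = 85.71.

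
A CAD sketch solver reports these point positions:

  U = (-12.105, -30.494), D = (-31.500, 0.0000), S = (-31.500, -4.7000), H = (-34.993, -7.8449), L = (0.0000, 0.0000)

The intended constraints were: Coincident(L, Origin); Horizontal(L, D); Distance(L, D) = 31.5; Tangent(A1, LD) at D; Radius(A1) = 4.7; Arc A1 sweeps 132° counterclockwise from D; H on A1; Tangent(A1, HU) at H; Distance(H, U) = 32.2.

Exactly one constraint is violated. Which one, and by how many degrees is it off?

Tangent(A1, HU) at H — off by 3.30°.

L = (0.00, 0.00) ✓; L.y = 0.00, D.y = 0.00 ✓; |LD| = 31.50 ✓; ∠(SD, DL) = 90.00° ✓; |SD| = 4.700 ✓; bearing(S→H) − bearing(S→D) = 132.0° ✓; |SH| = 4.700 ✓; ∠(SH, HU) = 86.70° ✗; |HU| = 32.20 ✓.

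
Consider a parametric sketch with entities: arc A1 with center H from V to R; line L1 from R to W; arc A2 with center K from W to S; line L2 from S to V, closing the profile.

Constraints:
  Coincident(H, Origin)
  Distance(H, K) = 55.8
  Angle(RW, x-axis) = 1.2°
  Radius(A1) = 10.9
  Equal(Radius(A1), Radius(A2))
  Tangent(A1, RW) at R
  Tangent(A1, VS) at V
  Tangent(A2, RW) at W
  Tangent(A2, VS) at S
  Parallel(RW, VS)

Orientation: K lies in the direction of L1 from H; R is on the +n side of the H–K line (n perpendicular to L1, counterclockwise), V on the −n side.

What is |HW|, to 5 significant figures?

56.855

Tangency of A1 to both parallel lines with radius 10.9 puts R and V at H ± 10.9·n: R = (-0.22827, 10.898), V = (0.22827, -10.898). Equal radii place W and S the same way about K: W = K + 10.9·n = (55.559, 12.066), S = K − 10.9·n = (56.016, -9.7290). Then |HW| = |W − H| = 56.855.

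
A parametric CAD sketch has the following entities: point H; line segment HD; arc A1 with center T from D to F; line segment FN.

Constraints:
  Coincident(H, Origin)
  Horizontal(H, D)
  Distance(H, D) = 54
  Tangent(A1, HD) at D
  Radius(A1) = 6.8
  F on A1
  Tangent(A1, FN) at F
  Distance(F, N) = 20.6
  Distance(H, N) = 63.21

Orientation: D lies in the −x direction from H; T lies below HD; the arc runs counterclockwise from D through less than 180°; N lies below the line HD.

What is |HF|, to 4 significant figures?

61.21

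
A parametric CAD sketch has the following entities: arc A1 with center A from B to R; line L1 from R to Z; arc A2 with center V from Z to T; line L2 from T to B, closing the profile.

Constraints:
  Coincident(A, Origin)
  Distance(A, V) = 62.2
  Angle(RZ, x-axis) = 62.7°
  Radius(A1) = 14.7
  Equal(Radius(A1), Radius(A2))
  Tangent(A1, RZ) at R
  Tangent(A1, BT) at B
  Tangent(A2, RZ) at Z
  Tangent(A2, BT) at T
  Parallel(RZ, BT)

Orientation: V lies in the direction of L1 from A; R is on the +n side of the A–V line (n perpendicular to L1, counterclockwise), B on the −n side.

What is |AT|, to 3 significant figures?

63.9

The slot axis is L1's direction at 62.7°, so u = (cos 62.7°, sin 62.7°) = (0.459, 0.889) and n = (−sin 62.7°, cos 62.7°) = (-0.889, 0.459). A is at the origin and V lies 62.2 along u from A, so V = 62.2·u = (28.5, 55.3). Tangency of A1 to both parallel lines with radius 14.7 puts R and B at A ± 14.7·n: R = (-13.1, 6.74), B = (13.1, -6.74). Equal radii place Z and T the same way about V: Z = V + 14.7·n = (15.5, 62.0), T = V − 14.7·n = (41.6, 48.5). Then |AT| = |T − A| = 63.9.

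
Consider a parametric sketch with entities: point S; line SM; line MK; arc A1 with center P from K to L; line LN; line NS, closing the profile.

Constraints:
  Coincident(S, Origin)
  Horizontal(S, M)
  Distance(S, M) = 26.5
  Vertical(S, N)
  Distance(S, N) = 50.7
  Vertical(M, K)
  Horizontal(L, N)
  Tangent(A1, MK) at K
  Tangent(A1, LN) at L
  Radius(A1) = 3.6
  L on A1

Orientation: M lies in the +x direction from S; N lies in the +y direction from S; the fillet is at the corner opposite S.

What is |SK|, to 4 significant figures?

54.04

The virtual corner opposite S is at (26.50, 50.70). A1 meets MK tangentially, so PK is at right angles to MK and since A1 is tangent to LN there, PL ⟂ LN, with radius 3.6, so the center P sits 3.6 in from both sides at P = (22.90, 47.10). That places the tangent points at K = (26.50, 47.10) on MK and L = (22.90, 50.70) on LN. Then |SK| = |K − S| = 54.04.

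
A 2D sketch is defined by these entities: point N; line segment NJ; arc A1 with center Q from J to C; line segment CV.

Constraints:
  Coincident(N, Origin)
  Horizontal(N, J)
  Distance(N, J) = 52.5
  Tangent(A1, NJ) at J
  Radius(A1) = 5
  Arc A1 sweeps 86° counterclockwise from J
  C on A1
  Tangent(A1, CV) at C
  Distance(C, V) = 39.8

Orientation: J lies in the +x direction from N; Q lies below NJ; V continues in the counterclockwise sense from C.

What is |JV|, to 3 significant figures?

45.0

On A1, J sits at bearing 90° from Q; an 86° counterclockwise sweep puts C at bearing 176°, so C = Q + 5.0·(cos 176°, sin 176°) = (47.5, -4.65). Tangency of A1 to CV means the radius QC is perpendicular to CV, so CV runs along (−sin 176°, cos 176°); with |CV| = 39.8, V = (44.7, -44.4). Then |JV| = |V − J| = 45.0.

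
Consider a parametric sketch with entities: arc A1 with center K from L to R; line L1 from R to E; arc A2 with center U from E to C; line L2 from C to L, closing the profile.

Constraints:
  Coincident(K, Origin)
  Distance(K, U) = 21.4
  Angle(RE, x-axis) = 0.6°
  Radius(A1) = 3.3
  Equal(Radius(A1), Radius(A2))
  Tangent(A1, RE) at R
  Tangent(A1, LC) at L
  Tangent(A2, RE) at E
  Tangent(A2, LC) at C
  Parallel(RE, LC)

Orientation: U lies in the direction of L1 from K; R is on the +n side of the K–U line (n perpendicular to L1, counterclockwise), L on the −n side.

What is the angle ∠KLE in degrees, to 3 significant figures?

72.9°

The slot axis is L1's direction at 0.6°, so u = (cos 0.6°, sin 0.6°) = (1.00, 0.0105) and n = (−sin 0.6°, cos 0.6°) = (-0.0105, 1.00). K is at the origin and U lies 21.4 along u from K, so U = 21.4·u = (21.4, 0.224). Tangency of A1 to both parallel lines with radius 3.3 puts R and L at K ± 3.3·n: R = (-0.0346, 3.30), L = (0.0346, -3.30). Equal radii place E and C the same way about U: E = U + 3.3·n = (21.4, 3.52), C = U − 3.3·n = (21.4, -3.08). Then cos ∠KLE = LK·LE / (|LK||LE|), giving 72.9°.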